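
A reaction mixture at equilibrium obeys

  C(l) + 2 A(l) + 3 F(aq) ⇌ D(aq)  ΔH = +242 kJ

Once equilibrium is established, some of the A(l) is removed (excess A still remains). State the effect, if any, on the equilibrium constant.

The equilibrium constant depends only on temperature. This perturbation changes neither the position of equilibrium nor K.

unchanged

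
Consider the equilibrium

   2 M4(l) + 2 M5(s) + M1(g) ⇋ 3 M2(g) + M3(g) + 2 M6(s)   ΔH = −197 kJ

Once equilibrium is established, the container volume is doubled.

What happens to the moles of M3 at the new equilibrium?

increases

Gas moles: reactants 1, products 4 (Δn_gas = +3). Expansion shifts the system toward the side with more moles of gas — to the right.
The net shift is to the right. M3 is a product, so its amount increases.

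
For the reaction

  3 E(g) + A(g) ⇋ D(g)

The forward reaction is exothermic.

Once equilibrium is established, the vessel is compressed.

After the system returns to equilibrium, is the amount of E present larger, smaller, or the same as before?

decreases

Gas moles: reactants 4, products 1 (Δn_gas = -3). Compression shifts the system toward the side with fewer moles of gas — to the right.
The net shift is to the right. E is a reactant, so its amount decreases.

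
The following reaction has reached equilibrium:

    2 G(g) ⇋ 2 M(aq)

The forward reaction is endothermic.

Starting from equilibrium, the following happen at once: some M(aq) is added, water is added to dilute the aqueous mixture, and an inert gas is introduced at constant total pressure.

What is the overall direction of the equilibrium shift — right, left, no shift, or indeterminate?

Adding M (aq), a product, drives the reaction to the left.
Dilution lowers every aqueous concentration by the same factor. Δn_aq = 2 − 0 = +2, so the system shifts toward the side with more dissolved moles — to the right.
Adding inert gas at constant total pressure expands the volume and lowers every reacting partial pressure. With Δn_gas = 0 − 2 = -2, Q moves away from K toward the side with fewer gas moles, so the system shifts toward the side with more gas moles — to the left.
The individual effects push in opposite directions; without quantitative information the net direction cannot be determined.

cannot be determined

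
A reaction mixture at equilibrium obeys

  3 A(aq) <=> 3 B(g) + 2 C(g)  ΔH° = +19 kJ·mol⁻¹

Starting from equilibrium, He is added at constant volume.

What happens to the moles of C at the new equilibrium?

unchanged

At constant volume, adding an inert gas leaves every reacting species' partial pressure unchanged, so Q is unchanged — no shift from this change.
No net shift occurs, so the amount of C is unchanged.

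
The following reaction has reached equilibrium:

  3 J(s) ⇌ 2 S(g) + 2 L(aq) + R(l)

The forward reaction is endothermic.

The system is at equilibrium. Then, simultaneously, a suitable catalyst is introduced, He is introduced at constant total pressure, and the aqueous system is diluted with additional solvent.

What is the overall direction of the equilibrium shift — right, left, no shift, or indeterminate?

right

A catalyst speeds both forward and reverse rates equally; it changes neither Q nor K — no shift from this change.
Adding inert gas at constant total pressure expands the volume and lowers every reacting partial pressure. With Δn_gas = 2 − 0 = +2, Q moves away from K toward the side with fewer gas moles, so the system shifts toward the side with more gas moles — to the right.
Dilution lowers every aqueous concentration by the same factor. Δn_aq = 2 − 0 = +2, so the system shifts toward the side with more dissolved moles — to the right.
Only the nonzero effect(s) matter; the net shift is to the right.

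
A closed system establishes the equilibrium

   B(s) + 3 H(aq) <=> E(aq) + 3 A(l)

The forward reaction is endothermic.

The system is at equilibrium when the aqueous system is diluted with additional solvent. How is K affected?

The equilibrium constant depends only on temperature. This perturbation may move the position of equilibrium, but since T is unchanged, K itself is unchanged.

unchanged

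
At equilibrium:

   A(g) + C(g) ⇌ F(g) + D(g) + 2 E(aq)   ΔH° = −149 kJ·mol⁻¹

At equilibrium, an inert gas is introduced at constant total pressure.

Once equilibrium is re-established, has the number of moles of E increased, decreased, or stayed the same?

unchanged

Adding inert gas at constant total pressure expands the volume, scaling every reacting partial pressure by the same factor. Δn_gas = 2 − 2 = 0, so Q is unchanged — no shift.
No net shift occurs, so the amount of E is unchanged.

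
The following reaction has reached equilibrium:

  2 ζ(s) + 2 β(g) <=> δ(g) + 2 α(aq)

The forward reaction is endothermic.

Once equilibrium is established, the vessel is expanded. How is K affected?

unchanged

The equilibrium constant depends only on temperature. This perturbation may move the position of equilibrium, but since T is unchanged, K itself is unchanged.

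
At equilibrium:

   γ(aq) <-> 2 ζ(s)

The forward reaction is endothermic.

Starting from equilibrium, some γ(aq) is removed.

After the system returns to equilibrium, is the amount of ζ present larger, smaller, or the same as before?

decreases

Removing γ (aq), a reactant, drives the reaction to the left.
The net shift is to the left. ζ is a product, so its amount decreases.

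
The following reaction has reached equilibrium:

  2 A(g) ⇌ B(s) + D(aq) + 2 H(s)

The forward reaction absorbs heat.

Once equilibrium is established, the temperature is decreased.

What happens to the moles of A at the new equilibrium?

The forward reaction is endothermic. Lowering T favours the exothermic direction — shift to the left.
The net shift is to the left. A is a reactant, so its amount increases.

increases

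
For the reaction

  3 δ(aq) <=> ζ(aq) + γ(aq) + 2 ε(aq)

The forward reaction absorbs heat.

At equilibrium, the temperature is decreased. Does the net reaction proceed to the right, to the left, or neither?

left

The forward reaction is endothermic. Lowering T favours the exothermic direction — shift to the left.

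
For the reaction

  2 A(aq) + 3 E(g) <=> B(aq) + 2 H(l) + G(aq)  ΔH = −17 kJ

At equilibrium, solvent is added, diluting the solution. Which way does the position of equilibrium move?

no shift

Dilution scales every aqueous concentration by the same factor. Δn_aq = 2 − 2 = 0, so Q is unchanged — no shift.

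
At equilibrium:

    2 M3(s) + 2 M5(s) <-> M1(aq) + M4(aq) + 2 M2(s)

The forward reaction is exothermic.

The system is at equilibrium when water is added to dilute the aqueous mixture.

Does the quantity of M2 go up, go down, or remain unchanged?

Dilution lowers every aqueous concentration by the same factor. Δn_aq = 2 − 0 = +2, so the system shifts toward the side with more dissolved moles — to the right.
The net shift is to the right. M2 is a product, so its amount increases.

increases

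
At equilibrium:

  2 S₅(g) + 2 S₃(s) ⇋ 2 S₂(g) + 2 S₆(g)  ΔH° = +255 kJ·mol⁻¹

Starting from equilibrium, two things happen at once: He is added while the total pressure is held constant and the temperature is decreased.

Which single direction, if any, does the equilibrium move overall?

Adding inert gas at constant total pressure expands the volume and lowers every reacting partial pressure. With Δn_gas = 4 − 2 = +2, Q moves away from K toward the side with fewer gas moles, so the system shifts toward the side with more gas moles — to the right.
The forward reaction is endothermic. Lowering T favours the exothermic direction — shift to the left.
The individual effects push in opposite directions; without quantitative information the net direction cannot be determined.

cannot be determined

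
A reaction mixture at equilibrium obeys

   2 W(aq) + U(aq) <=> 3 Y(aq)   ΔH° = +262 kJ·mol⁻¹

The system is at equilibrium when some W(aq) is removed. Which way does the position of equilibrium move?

left

Removing W (aq), a reactant, drives the reaction to the left.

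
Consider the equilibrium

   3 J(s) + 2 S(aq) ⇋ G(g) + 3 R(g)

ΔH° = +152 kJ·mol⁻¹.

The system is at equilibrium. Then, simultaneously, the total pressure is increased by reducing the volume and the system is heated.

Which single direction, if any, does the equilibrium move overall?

Gas moles: reactants 0, products 4 (Δn_gas = +4). Compression shifts the system toward the side with fewer moles of gas — to the left.
The forward reaction is endothermic. Raising T favours the endothermic direction — shift to the right.
The individual effects push in opposite directions; without quantitative information the net direction cannot be determined.

cannot be determined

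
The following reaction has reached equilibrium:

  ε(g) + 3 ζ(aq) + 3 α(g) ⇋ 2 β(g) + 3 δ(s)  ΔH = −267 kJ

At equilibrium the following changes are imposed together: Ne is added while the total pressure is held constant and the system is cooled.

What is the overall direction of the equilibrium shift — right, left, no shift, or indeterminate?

Adding inert gas at constant total pressure expands the volume and lowers every reacting partial pressure. With Δn_gas = 2 − 4 = -2, Q moves away from K toward the side with fewer gas moles, so the system shifts toward the side with more gas moles — to the left.
The forward reaction is exothermic. Lowering T favours the exothermic direction — shift to the right.
The individual effects push in opposite directions; without quantitative information the net direction cannot be determined.

cannot be determined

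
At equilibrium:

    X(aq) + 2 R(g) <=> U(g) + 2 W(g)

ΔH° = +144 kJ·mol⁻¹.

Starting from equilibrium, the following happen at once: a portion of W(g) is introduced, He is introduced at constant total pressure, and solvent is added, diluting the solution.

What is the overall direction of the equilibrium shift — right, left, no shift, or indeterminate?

cannot be determined

Adding W (g), a product, drives the reaction to the left.
Adding inert gas at constant total pressure expands the volume and lowers every reacting partial pressure. With Δn_gas = 3 − 2 = +1, Q moves away from K toward the side with fewer gas moles, so the system shifts toward the side with more gas moles — to the right.
Dilution lowers every aqueous concentration by the same factor. Δn_aq = 0 − 1 = -1, so the system shifts toward the side with more dissolved moles — to the left.
The individual effects push in opposite directions; without quantitative information the net direction cannot be determined.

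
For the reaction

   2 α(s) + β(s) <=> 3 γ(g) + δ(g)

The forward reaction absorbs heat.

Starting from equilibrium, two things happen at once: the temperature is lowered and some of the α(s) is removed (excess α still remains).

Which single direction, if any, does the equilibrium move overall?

left

The forward reaction is endothermic. Lowering T favours the exothermic direction — shift to the left.
α is a pure solid; its activity is 1 regardless of amount, so Q is unaffected — no shift from this change.
Only the nonzero effect(s) matter; the net shift is to the left.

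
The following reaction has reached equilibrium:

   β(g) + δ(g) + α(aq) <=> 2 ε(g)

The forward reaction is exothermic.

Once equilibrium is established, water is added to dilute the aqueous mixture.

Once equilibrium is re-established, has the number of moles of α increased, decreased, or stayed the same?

increases

Dilution lowers every aqueous concentration by the same factor. Δn_aq = 0 − 1 = -1, so the system shifts toward the side with more dissolved moles — to the left.
The net shift is to the left. α is a reactant, so its amount increases.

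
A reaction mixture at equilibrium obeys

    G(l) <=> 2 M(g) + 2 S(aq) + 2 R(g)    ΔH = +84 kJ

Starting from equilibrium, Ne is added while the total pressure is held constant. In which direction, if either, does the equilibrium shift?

Adding inert gas at constant total pressure expands the volume and lowers every reacting partial pressure. With Δn_gas = 4 − 0 = +4, Q moves away from K toward the side with fewer gas moles, so the system shifts toward the side with more gas moles — to the right.

right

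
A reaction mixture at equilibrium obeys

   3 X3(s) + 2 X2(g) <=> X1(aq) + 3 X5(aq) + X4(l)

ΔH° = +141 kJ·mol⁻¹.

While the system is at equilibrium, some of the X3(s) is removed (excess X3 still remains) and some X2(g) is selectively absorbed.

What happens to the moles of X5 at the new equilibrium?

X3 is a pure solid; its activity is 1 regardless of amount, so Q is unaffected — no shift from this change.
Removing X2 (g), a reactant, drives the reaction to the left.
The net shift is to the left. X5 is a product, so its amount decreases.

decreases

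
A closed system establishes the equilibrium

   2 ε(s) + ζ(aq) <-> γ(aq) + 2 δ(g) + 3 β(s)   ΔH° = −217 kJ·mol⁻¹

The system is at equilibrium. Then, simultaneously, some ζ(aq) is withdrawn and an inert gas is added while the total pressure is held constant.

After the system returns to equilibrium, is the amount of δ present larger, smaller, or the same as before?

cannot be determined

Removing ζ (aq), a reactant, drives the reaction to the left.
Adding inert gas at constant total pressure expands the volume and lowers every reacting partial pressure. With Δn_gas = 2 − 0 = +2, Q moves away from K toward the side with fewer gas moles, so the system shifts toward the side with more gas moles — to the right.
The two effects oppose each other, so the net shift — and hence the change in δ — cannot be determined from the given information.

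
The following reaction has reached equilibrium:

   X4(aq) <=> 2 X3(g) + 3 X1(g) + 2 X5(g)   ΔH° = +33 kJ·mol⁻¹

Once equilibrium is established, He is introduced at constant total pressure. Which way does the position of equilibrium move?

Adding inert gas at constant total pressure expands the volume and lowers every reacting partial pressure. With Δn_gas = 7 − 0 = +7, Q moves away from K toward the side with fewer gas moles, so the system shifts toward the side with more gas moles — to the right.

right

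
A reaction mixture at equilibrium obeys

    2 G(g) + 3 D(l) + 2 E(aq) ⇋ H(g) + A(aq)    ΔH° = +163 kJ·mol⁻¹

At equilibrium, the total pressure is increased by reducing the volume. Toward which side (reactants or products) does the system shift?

Gas moles: reactants 2, products 1 (Δn_gas = -1). Compression shifts the system toward the side with fewer moles of gas — to the right.

right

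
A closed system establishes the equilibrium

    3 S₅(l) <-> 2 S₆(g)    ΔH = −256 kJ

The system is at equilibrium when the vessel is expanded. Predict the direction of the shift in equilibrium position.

Gas moles: reactants 0, products 2 (Δn_gas = +2). Expansion shifts the system toward the side with more moles of gas — to the right.

right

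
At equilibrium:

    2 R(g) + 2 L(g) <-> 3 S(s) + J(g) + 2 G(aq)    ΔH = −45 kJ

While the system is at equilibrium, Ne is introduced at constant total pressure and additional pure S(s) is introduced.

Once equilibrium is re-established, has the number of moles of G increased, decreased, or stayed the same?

Adding inert gas at constant total pressure expands the volume and lowers every reacting partial pressure. With Δn_gas = 1 − 4 = -3, Q moves away from K toward the side with fewer gas moles, so the system shifts toward the side with more gas moles — to the left.
S is a pure solid; its activity is 1 regardless of amount, so Q is unaffected — no shift from this change.
The net shift is to the left. G is a product, so its amount decreases.

decreases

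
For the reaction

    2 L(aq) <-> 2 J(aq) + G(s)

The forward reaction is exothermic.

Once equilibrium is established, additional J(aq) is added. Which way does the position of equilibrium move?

Adding J (aq), a product, drives the reaction to the left.

left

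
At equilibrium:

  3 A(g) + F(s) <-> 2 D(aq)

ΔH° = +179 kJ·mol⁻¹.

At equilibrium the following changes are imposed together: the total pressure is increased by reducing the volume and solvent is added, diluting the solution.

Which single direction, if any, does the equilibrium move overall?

right

Gas moles: reactants 3, products 0 (Δn_gas = -3). Compression shifts the system toward the side with fewer moles of gas — to the right.
Dilution lowers every aqueous concentration by the same factor. Δn_aq = 2 − 0 = +2, so the system shifts toward the side with more dissolved moles — to the right.
All effects act in the same direction — net shift to the right.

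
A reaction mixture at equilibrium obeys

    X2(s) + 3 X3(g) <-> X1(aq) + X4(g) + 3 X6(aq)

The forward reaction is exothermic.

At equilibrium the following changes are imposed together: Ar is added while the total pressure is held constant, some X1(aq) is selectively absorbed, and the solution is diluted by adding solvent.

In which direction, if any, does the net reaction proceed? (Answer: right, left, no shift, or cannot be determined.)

Adding inert gas at constant total pressure expands the volume and lowers every reacting partial pressure. With Δn_gas = 1 − 3 = -2, Q moves away from K toward the side with fewer gas moles, so the system shifts toward the side with more gas moles — to the left.
Removing X1 (aq), a product, drives the reaction to the right.
Dilution lowers every aqueous concentration by the same factor. Δn_aq = 4 − 0 = +4, so the system shifts toward the side with more dissolved moles — to the right.
The individual effects push in opposite directions; without quantitative information the net direction cannot be determined.

cannot be determined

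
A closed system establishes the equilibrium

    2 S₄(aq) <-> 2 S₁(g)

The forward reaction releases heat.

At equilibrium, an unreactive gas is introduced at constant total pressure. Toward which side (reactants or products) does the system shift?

Adding inert gas at constant total pressure expands the volume and lowers every reacting partial pressure. With Δn_gas = 2 − 0 = +2, Q moves away from K toward the side with fewer gas moles, so the system shifts toward the side with more gas moles — to the right.

right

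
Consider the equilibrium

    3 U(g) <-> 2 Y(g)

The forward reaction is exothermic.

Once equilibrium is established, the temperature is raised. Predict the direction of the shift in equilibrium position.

left

The forward reaction is exothermic. Raising T favours the endothermic direction — shift to the left.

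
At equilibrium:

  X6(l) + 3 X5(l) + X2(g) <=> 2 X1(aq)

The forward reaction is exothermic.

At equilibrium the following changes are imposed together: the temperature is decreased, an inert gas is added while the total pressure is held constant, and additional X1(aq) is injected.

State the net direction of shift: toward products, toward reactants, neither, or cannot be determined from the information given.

The forward reaction is exothermic. Lowering T favours the exothermic direction — shift to the right.
Adding inert gas at constant total pressure expands the volume and lowers every reacting partial pressure. With Δn_gas = 0 − 1 = -1, Q moves away from K toward the side with fewer gas moles, so the system shifts toward the side with more gas moles — to the left.
Adding X1 (aq), a product, drives the reaction to the left.
The individual effects push in opposite directions; without quantitative information the net direction cannot be determined.

cannot be determined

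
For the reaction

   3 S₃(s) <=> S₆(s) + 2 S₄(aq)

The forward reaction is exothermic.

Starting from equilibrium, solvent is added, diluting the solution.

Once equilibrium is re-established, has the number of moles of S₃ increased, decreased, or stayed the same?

decreases

Dilution lowers every aqueous concentration by the same factor. Δn_aq = 2 − 0 = +2, so the system shifts toward the side with more dissolved moles — to the right.
The net shift is to the right. S₃ is a reactant, so its amount decreases.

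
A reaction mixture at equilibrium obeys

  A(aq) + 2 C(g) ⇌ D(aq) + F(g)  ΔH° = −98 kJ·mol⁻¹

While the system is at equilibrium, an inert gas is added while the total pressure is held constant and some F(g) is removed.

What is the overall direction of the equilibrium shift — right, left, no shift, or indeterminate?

Adding inert gas at constant total pressure expands the volume and lowers every reacting partial pressure. With Δn_gas = 1 − 2 = -1, Q moves away from K toward the side with fewer gas moles, so the system shifts toward the side with more gas moles — to the left.
Removing F (g), a product, drives the reaction to the right.
The individual effects push in opposite directions; without quantitative information the net direction cannot be determined.

cannot be determined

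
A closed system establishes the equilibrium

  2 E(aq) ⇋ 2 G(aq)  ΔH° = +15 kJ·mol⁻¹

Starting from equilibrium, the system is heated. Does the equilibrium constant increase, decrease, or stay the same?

K depends on temperature via the van 't Hoff relation. The forward reaction is endothermic, so raising T increases K.

increases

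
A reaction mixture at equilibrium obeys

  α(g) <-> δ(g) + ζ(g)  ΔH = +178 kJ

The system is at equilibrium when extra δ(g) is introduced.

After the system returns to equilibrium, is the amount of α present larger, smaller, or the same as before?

increases

Adding δ (g), a product, drives the reaction to the left.
The net shift is to the left. α is a reactant, so its amount increases.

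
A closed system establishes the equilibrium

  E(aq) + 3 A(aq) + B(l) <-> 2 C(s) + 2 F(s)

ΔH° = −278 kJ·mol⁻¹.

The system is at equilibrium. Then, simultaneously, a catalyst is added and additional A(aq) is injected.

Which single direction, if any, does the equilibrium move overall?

A catalyst speeds both forward and reverse rates equally; it changes neither Q nor K — no shift from this change.
Adding A (aq), a reactant, drives the reaction to the right.
Only the nonzero effect(s) matter; the net shift is to the right.

right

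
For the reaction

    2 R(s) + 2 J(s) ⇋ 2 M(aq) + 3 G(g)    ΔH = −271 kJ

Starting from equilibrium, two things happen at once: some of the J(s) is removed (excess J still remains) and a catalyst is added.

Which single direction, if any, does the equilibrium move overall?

J is a pure solid; its activity is 1 regardless of amount, so Q is unaffected — no shift from this change.
A catalyst speeds both forward and reverse rates equally; it changes neither Q nor K — no shift from this change.
None of the changes alters Q relative to K, so there is no net shift.

no shift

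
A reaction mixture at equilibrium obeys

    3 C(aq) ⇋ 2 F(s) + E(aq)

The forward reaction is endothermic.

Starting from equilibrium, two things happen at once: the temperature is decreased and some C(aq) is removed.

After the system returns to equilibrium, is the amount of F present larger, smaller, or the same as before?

decreases

The forward reaction is endothermic. Lowering T favours the exothermic direction — shift to the left.
Removing C (aq), a reactant, drives the reaction to the left.
The net shift is to the left. F is a product, so its amount decreases.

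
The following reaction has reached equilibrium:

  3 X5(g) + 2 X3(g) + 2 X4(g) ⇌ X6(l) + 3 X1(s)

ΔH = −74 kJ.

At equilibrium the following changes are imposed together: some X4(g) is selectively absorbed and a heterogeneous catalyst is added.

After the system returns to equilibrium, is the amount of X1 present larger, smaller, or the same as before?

Removing X4 (g), a reactant, drives the reaction to the left.
A catalyst speeds both forward and reverse rates equally; it changes neither Q nor K — no shift from this change.
The net shift is to the left. X1 is a product, so its amount decreases.

decreases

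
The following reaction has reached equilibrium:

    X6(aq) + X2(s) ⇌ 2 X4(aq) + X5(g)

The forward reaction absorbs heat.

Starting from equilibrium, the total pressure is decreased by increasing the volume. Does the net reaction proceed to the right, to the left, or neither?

Gas moles: reactants 0, products 1 (Δn_gas = +1). Expansion shifts the system toward the side with more moles of gas — to the right.

right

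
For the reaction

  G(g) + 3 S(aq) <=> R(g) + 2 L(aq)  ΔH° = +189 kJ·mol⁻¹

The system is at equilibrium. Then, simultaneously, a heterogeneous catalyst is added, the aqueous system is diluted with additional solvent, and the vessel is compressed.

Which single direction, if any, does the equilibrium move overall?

left

A catalyst speeds both forward and reverse rates equally; it changes neither Q nor K — no shift from this change.
Dilution lowers every aqueous concentration by the same factor. Δn_aq = 2 − 3 = -1, so the system shifts toward the side with more dissolved moles — to the left.
Gas moles: reactants 1, products 1. Δn_gas = 0, so a volume change leaves Q equal to K — no shift from this change.
Only the nonzero effect(s) matter; the net shift is to the left.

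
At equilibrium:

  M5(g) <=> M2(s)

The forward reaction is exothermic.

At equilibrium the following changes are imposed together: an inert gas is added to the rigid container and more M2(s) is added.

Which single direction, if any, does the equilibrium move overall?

no shift

At constant volume, adding an inert gas leaves every reacting species' partial pressure unchanged, so Q is unchanged — no shift from this change.
M2 is a pure solid; its activity is 1 regardless of amount, so Q is unaffected — no shift from this change.
None of the changes alters Q relative to K, so there is no net shift.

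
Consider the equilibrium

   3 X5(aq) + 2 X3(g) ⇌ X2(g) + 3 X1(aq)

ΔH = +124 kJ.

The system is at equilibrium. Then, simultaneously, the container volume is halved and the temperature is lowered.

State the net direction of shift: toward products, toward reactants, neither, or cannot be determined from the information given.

Gas moles: reactants 2, products 1 (Δn_gas = -1). Compression shifts the system toward the side with fewer moles of gas — to the right.
The forward reaction is endothermic. Lowering T favours the exothermic direction — shift to the left.
The individual effects push in opposite directions; without quantitative information the net direction cannot be determined.

cannot be determined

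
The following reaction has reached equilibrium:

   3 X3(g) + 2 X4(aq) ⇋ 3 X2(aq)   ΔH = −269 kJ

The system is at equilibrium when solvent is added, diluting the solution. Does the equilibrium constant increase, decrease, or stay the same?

The equilibrium constant depends only on temperature. This perturbation may move the position of equilibrium, but since T is unchanged, K itself is unchanged.

unchanged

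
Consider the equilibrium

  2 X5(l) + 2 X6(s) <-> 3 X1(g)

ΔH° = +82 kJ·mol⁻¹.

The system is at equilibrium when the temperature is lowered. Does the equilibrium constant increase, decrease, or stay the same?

K depends on temperature via the van 't Hoff relation. The forward reaction is endothermic, so lowering T decreases K.

decreases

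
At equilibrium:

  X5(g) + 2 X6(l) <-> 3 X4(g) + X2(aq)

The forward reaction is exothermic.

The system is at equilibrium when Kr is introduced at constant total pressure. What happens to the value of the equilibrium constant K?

The equilibrium constant depends only on temperature. This perturbation may move the position of equilibrium, but since T is unchanged, K itself is unchanged.

unchanged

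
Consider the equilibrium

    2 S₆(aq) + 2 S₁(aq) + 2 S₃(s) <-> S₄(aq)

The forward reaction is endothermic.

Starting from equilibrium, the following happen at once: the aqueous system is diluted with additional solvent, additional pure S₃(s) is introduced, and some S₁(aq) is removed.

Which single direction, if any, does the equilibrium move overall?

Dilution lowers every aqueous concentration by the same factor. Δn_aq = 1 − 4 = -3, so the system shifts toward the side with more dissolved moles — to the left.
S₃ is a pure solid; its activity is 1 regardless of amount, so Q is unaffected — no shift from this change.
Removing S₁ (aq), a reactant, drives the reaction to the left.
Only the nonzero effect(s) matter; the net shift is to the left.

left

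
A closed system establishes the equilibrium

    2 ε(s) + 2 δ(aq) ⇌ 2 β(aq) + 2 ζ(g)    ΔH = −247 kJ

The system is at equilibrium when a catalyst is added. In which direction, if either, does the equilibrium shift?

no shift

A catalyst speeds both forward and reverse rates equally; it changes neither Q nor K — no shift from this change.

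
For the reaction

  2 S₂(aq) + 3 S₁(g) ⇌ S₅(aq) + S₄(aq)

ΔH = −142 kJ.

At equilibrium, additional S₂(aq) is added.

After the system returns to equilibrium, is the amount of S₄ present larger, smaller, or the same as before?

increases

Adding S₂ (aq), a reactant, drives the reaction to the right.
The net shift is to the right. S₄ is a product, so its amount increases.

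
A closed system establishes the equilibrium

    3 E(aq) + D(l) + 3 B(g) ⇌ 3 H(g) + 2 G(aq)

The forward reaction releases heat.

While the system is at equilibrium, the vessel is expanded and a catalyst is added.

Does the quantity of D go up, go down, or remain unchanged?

unchanged

Gas moles: reactants 3, products 3. Δn_gas = 0, so a volume change leaves Q equal to K — no shift from this change.
A catalyst speeds both forward and reverse rates equally; it changes neither Q nor K — no shift from this change.
No net shift occurs, so the amount of D is unchanged.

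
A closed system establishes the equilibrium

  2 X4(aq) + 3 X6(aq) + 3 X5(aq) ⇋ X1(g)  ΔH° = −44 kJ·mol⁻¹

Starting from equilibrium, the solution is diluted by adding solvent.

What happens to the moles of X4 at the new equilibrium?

increases

Dilution lowers every aqueous concentration by the same factor. Δn_aq = 0 − 8 = -8, so the system shifts toward the side with more dissolved moles — to the left.
The net shift is to the left. X4 is a reactant, so its amount increases.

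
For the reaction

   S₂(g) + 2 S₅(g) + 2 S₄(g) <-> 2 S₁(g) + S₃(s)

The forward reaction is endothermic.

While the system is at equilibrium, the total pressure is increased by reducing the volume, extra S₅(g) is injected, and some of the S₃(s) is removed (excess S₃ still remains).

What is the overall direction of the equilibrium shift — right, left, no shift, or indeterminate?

Gas moles: reactants 5, products 2 (Δn_gas = -3). Compression shifts the system toward the side with fewer moles of gas — to the right.
Adding S₅ (g), a reactant, drives the reaction to the right.
S₃ is a pure solid; its activity is 1 regardless of amount, so Q is unaffected — no shift from this change.
Only the nonzero effect(s) matter; the net shift is to the right.

right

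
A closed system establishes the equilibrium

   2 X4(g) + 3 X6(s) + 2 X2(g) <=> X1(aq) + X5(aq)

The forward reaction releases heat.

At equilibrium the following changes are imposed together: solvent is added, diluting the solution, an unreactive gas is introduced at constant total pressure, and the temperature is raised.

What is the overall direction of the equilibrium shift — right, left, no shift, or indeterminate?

Dilution lowers every aqueous concentration by the same factor. Δn_aq = 2 − 0 = +2, so the system shifts toward the side with more dissolved moles — to the right.
Adding inert gas at constant total pressure expands the volume and lowers every reacting partial pressure. With Δn_gas = 0 − 4 = -4, Q moves away from K toward the side with fewer gas moles, so the system shifts toward the side with more gas moles — to the left.
The forward reaction is exothermic. Raising T favours the endothermic direction — shift to the left.
The individual effects push in opposite directions; without quantitative information the net direction cannot be determined.

cannot be determined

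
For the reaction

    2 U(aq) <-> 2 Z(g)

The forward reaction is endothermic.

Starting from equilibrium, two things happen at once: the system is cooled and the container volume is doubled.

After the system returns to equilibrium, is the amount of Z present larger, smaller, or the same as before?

The forward reaction is endothermic. Lowering T favours the exothermic direction — shift to the left.
Gas moles: reactants 0, products 2 (Δn_gas = +2). Expansion shifts the system toward the side with more moles of gas — to the right.
The two effects oppose each other, so the net shift — and hence the change in Z — cannot be determined from the given information.

cannot be determined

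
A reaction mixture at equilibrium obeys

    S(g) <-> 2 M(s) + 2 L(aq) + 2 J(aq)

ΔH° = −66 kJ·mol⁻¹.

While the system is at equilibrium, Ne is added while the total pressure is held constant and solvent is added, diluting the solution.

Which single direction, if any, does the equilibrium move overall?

Adding inert gas at constant total pressure expands the volume and lowers every reacting partial pressure. With Δn_gas = 0 − 1 = -1, Q moves away from K toward the side with fewer gas moles, so the system shifts toward the side with more gas moles — to the left.
Dilution lowers every aqueous concentration by the same factor. Δn_aq = 4 − 0 = +4, so the system shifts toward the side with more dissolved moles — to the right.
The individual effects push in opposite directions; without quantitative information the net direction cannot be determined.

cannot be determined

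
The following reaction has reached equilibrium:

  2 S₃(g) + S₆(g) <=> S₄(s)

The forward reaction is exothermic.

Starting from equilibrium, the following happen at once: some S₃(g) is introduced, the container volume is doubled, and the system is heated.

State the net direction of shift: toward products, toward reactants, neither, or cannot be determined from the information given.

Adding S₃ (g), a reactant, drives the reaction to the right.
Gas moles: reactants 3, products 0 (Δn_gas = -3). Expansion shifts the system toward the side with more moles of gas — to the left.
The forward reaction is exothermic. Raising T favours the endothermic direction — shift to the left.
The individual effects push in opposite directions; without quantitative information the net direction cannot be determined.

cannot be determined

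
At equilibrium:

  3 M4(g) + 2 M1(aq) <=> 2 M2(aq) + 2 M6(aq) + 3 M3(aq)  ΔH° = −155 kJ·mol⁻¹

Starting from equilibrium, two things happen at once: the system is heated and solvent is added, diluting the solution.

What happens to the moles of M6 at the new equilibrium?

The forward reaction is exothermic. Raising T favours the endothermic direction — shift to the left.
Dilution lowers every aqueous concentration by the same factor. Δn_aq = 7 − 2 = +5, so the system shifts toward the side with more dissolved moles — to the right.
The two effects oppose each other, so the net shift — and hence the change in M6 — cannot be determined from the given information.

cannot be determined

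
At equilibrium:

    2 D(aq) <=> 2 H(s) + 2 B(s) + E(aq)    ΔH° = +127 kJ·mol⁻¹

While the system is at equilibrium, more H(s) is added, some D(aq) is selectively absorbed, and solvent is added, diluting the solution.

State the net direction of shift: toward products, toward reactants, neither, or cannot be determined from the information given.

H is a pure solid; its activity is 1 regardless of amount, so Q is unaffected — no shift from this change.
Removing D (aq), a reactant, drives the reaction to the left.
Dilution lowers every aqueous concentration by the same factor. Δn_aq = 1 − 2 = -1, so the system shifts toward the side with more dissolved moles — to the left.
Only the nonzero effect(s) matter; the net shift is to the left.

left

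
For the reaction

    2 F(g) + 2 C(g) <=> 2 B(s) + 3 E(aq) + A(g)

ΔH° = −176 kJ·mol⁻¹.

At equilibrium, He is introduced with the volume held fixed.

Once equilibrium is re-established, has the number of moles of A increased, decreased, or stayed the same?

unchanged

At constant volume, adding an inert gas leaves every reacting species' partial pressure unchanged, so Q is unchanged — no shift from this change.
No net shift occurs, so the amount of A is unchanged.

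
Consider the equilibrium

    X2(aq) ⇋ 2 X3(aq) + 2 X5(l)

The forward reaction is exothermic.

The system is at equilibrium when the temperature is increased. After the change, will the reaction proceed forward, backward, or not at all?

left

The forward reaction is exothermic. Raising T favours the endothermic direction — shift to the left.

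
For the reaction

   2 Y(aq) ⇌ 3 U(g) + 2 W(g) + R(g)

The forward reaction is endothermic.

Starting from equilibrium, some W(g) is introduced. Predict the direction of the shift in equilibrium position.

left

Adding W (g), a product, drives the reaction to the left.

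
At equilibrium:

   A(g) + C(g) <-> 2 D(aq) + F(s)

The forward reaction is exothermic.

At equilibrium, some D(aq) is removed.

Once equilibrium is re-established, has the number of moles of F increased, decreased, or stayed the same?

Removing D (aq), a product, drives the reaction to the right.
The net shift is to the right. F is a product, so its amount increases.

increases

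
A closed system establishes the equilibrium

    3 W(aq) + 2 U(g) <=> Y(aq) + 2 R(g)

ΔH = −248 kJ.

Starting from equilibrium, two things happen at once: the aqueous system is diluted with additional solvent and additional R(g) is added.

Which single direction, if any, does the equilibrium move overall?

Dilution lowers every aqueous concentration by the same factor. Δn_aq = 1 − 3 = -2, so the system shifts toward the side with more dissolved moles — to the left.
Adding R (g), a product, drives the reaction to the left.
All effects act in the same direction — net shift to the left.

left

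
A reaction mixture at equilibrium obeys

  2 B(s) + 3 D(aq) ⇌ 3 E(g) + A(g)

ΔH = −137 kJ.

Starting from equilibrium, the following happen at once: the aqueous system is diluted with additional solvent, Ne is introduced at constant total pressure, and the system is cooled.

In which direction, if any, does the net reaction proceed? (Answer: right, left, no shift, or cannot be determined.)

Dilution lowers every aqueous concentration by the same factor. Δn_aq = 0 − 3 = -3, so the system shifts toward the side with more dissolved moles — to the left.
Adding inert gas at constant total pressure expands the volume and lowers every reacting partial pressure. With Δn_gas = 4 − 0 = +4, Q moves away from K toward the side with fewer gas moles, so the system shifts toward the side with more gas moles — to the right.
The forward reaction is exothermic. Lowering T favours the exothermic direction — shift to the right.
The individual effects push in opposite directions; without quantitative information the net direction cannot be determined.

cannot be determined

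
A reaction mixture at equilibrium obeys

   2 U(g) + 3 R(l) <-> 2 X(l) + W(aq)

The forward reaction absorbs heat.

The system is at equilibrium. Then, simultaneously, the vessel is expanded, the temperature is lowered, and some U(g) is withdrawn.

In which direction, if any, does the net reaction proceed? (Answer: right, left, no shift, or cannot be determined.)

Gas moles: reactants 2, products 0 (Δn_gas = -2). Expansion shifts the system toward the side with more moles of gas — to the left.
The forward reaction is endothermic. Lowering T favours the exothermic direction — shift to the left.
Removing U (g), a reactant, drives the reaction to the left.
All effects act in the same direction — net shift to the left.

left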